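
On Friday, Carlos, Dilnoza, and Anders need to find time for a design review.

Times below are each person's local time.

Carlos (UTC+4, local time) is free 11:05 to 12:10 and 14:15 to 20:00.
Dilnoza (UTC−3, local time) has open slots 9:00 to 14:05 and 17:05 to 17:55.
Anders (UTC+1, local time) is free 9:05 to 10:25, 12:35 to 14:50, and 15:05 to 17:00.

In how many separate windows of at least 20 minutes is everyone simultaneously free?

Carlos → UTC: 07:05–08:10, 10:15–16:00.
Dilnoza → UTC: 12:00–17:05, 20:05–20:55.
Anders → UTC: 08:05–09:25, 11:35–13:50, 14:05–16:00.
Carlos ∩ Dilnoza: 12:00–16:00.
Carlos ∩ Dilnoza ∩ Anders: 12:00–13:50, 14:05–16:00.
Windows ≥ 20 min: 12:00–13:50, 14:05–16:00.
That's 2 windows.

2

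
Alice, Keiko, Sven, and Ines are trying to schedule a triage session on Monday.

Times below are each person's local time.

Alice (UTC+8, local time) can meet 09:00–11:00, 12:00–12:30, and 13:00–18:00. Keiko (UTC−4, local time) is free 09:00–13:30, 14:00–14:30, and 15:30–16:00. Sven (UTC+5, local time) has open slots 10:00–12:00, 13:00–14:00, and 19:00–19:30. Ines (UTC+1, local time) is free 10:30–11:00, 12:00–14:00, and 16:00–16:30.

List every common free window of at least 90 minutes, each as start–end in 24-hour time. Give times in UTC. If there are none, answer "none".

Alice → UTC: 01:00–03:00, 04:00–04:30, 05:00–10:00.
Keiko → UTC: 13:00–17:30, 18:00–18:30, 19:30–20:00.
Sven → UTC: 05:00–07:00, 08:00–09:00, 14:00–14:30.
Ines → UTC: 09:30–10:00, 11:00–13:00, 15:00–15:30.
Alice ∩ Keiko: (none).
Alice ∩ Keiko ∩ Sven: (none).
Alice ∩ Keiko ∩ Sven ∩ Ines: (none).
Windows ≥ 90 min: (none).

none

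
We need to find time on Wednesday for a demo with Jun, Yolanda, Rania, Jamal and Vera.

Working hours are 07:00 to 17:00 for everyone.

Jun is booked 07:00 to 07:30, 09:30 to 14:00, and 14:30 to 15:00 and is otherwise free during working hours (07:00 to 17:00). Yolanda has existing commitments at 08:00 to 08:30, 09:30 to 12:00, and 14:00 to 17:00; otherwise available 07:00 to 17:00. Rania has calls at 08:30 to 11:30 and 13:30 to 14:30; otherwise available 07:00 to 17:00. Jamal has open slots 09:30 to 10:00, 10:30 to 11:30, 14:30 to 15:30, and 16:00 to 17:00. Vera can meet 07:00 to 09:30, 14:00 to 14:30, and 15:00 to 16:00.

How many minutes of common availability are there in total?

Jun free within 07:00–17:00: 07:30–09:30, 14:00–14:30, 15:00–17:00.
Yolanda free within 07:00–17:00: 07:00–08:00, 08:30–09:30, 12:00–14:00.
Rania free within 07:00–17:00: 07:00–08:30, 11:30–13:30, 14:30–17:00.
Jun ∩ Yolanda: 07:30–08:00, 08:30–09:30.
Jun ∩ Yolanda ∩ Rania: 07:30–08:00.
Jun ∩ Yolanda ∩ Rania ∩ Jamal: (none).
Jun ∩ Yolanda ∩ Rania ∩ Jamal ∩ Vera: (none).
Total common minutes: 0.

0 minutes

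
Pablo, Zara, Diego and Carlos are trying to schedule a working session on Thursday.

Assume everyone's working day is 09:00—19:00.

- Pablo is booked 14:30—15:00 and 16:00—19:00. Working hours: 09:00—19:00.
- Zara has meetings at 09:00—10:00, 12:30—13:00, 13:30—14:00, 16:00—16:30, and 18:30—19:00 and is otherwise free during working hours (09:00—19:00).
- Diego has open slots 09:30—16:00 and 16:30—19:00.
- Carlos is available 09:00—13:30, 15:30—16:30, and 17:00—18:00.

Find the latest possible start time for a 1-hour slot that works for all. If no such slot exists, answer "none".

Pablo free within 09:00–19:00: 09:00–14:30, 15:00–16:00.
Zara free within 09:00–19:00: 10:00–12:30, 13:00–13:30, 14:00–16:00, 16:30–18:30.
Pablo ∩ Zara: 10:00–12:30, 13:00–13:30, 14:00–14:30, 15:00–16:00.
Pablo ∩ Zara ∩ Diego: 10:00–12:30, 13:00–13:30, 14:00–14:30, 15:00–16:00.
Pablo ∩ Zara ∩ Diego ∩ Carlos: 10:00–12:30, 13:00–13:30, 15:30–16:00.
Windows ≥ 60 min: 10:00–12:30.
Latest start in the last window 10:00–12:30 is 12:30 − 60 min = 11:30.

11:30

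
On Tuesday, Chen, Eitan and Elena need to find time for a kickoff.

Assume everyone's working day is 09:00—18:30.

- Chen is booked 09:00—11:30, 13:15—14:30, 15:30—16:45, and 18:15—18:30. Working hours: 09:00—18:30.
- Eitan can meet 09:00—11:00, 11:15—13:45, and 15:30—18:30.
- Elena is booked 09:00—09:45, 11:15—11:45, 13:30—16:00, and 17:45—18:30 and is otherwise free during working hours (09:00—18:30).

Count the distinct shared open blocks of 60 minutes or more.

2

Chen free within 09:00–18:30: 11:30–13:15, 14:30–15:30, 16:45–18:15.
Elena free within 09:00–18:30: 09:45–11:15, 11:45–13:30, 16:00–17:45.
Chen ∩ Eitan: 11:30–13:15, 16:45–18:15.
Chen ∩ Eitan ∩ Elena: 11:45–13:15, 16:45–17:45.
Windows ≥ 60 min: 11:45–13:15, 16:45–17:45.
That's 2 windows.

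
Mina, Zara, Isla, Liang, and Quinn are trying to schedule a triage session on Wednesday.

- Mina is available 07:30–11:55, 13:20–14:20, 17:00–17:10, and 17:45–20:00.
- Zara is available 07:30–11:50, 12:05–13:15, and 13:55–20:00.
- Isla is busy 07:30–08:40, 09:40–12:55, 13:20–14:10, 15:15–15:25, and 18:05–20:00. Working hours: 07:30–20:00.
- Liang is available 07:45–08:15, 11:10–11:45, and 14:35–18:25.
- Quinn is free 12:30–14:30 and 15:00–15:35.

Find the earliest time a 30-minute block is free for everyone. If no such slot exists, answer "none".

Isla free within 07:30–20:00: 08:40–09:40, 12:55–13:20, 14:10–15:15, 15:25–18:05.
Mina ∩ Zara: 07:30–11:50, 13:55–14:20, 17:00–17:10, 17:45–20:00.
Mina ∩ Zara ∩ Isla: 08:40–09:40, 14:10–14:20, 17:00–17:10, 17:45–18:05.
Mina ∩ Zara ∩ Isla ∩ Liang: 17:00–17:10, 17:45–18:05.
Mina ∩ Zara ∩ Isla ∩ Liang ∩ Quinn: (none).
Windows ≥ 30 min: (none).

none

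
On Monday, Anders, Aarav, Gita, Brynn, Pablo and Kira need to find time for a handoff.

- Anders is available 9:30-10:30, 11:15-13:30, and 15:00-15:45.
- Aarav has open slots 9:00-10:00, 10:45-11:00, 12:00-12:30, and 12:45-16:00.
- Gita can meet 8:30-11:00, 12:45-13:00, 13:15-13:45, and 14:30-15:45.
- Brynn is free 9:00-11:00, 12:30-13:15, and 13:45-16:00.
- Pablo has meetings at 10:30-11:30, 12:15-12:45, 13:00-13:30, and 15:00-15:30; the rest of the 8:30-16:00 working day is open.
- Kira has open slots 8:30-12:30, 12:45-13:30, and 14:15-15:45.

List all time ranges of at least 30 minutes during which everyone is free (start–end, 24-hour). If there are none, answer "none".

Pablo free within 08:30–16:00: 08:30–10:30, 11:30–12:15, 12:45–13:00, 13:30–15:00, 15:30–16:00.
Anders ∩ Aarav: 09:30–10:00, 12:00–12:30, 12:45–13:30, 15:00–15:45.
Anders ∩ Aarav ∩ Gita: 09:30–10:00, 12:45–13:00, 13:15–13:30, 15:00–15:45.
Anders ∩ Aarav ∩ Gita ∩ Brynn: 09:30–10:00, 12:45–13:00, 15:00–15:45.
Anders ∩ Aarav ∩ Gita ∩ Brynn ∩ Pablo: 09:30–10:00, 12:45–13:00, 15:30–15:45.
Anders ∩ Aarav ∩ Gita ∩ Brynn ∩ Pablo ∩ Kira: 09:30–10:00, 12:45–13:00, 15:30–15:45.
Windows ≥ 30 min: 09:30–10:00.

09:30–10:00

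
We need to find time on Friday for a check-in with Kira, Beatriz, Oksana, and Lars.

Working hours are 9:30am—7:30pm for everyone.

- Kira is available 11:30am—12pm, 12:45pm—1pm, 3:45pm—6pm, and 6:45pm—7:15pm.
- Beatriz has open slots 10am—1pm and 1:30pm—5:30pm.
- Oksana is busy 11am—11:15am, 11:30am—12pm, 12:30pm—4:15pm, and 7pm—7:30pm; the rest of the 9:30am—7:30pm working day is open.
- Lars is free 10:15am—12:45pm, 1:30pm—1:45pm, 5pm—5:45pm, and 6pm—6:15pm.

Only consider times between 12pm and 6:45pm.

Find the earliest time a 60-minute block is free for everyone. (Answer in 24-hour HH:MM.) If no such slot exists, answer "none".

Oksana free within 09:30–19:30: 09:30–11:00, 11:15–11:30, 12:00–12:30, 16:15–19:00.
Kira ∩ Beatriz: 11:30–12:00, 12:45–13:00, 15:45–17:30.
Kira ∩ Beatriz ∩ Oksana: 16:15–17:30.
Kira ∩ Beatriz ∩ Oksana ∩ Lars: 17:00–17:30.
Restricted to 12:00–18:45: 17:00–17:30.
Windows ≥ 60 min: (none).

none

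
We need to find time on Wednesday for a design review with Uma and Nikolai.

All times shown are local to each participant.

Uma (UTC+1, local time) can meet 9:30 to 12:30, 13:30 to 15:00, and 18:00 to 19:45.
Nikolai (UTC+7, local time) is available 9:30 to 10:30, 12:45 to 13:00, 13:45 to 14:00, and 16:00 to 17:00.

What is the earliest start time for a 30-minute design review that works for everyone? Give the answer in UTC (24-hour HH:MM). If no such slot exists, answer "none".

09:00

Uma → UTC: 08:30–11:30, 12:30–14:00, 17:00–18:45.
Nikolai → UTC: 02:30–03:30, 05:45–06:00, 06:45–07:00, 09:00–10:00.
Uma ∩ Nikolai: 09:00–10:00.
Windows ≥ 30 min: 09:00–10:00.
Earliest such window starts at 09:00.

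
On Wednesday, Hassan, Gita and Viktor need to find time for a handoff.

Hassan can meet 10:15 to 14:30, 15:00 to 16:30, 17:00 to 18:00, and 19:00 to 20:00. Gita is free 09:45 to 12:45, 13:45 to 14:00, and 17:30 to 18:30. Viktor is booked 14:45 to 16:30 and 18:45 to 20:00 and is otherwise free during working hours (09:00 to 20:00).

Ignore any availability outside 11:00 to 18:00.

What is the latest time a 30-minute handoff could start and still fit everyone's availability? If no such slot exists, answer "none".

17:30

Viktor free within 09:00–20:00: 09:00–14:45, 16:30–18:45.
Hassan ∩ Gita: 10:15–12:45, 13:45–14:00, 17:30–18:00.
Hassan ∩ Gita ∩ Viktor: 10:15–12:45, 13:45–14:00, 17:30–18:00.
Restricted to 11:00–18:00: 11:00–12:45, 13:45–14:00, 17:30–18:00.
Windows ≥ 30 min: 11:00–12:45, 17:30–18:00.
Latest start in the last window 17:30–18:00 is 18:00 − 30 min = 17:30.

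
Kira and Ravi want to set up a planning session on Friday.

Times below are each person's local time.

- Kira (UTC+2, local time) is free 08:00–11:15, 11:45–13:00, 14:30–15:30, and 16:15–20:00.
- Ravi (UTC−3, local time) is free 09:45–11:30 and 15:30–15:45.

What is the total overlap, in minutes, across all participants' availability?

Kira → UTC: 06:00–09:15, 09:45–11:00, 12:30–13:30, 14:15–18:00.
Ravi → UTC: 12:45–14:30, 18:30–18:45.
Kira ∩ Ravi: 12:45–13:30, 14:15–14:30.
Total common minutes: 45 + 15 = 60.

60 minutes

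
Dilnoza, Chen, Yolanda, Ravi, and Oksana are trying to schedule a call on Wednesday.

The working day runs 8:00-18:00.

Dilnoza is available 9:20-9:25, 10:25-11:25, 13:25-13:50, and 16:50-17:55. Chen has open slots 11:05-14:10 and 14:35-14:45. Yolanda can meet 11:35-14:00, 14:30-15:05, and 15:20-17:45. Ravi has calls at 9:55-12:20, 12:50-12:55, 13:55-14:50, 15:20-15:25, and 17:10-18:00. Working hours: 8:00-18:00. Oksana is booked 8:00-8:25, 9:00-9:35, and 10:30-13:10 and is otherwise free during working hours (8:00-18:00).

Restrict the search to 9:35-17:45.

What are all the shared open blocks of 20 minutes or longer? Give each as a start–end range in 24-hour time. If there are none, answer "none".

13:25–13:50

Ravi free within 08:00–18:00: 08:00–09:55, 12:20–12:50, 12:55–13:55, 14:50–15:20, 15:25–17:10.
Oksana free within 08:00–18:00: 08:25–09:00, 09:35–10:30, 13:10–18:00.
Dilnoza ∩ Chen: 11:05–11:25, 13:25–13:50.
Dilnoza ∩ Chen ∩ Yolanda: 13:25–13:50.
Dilnoza ∩ Chen ∩ Yolanda ∩ Ravi: 13:25–13:50.
Dilnoza ∩ Chen ∩ Yolanda ∩ Ravi ∩ Oksana: 13:25–13:50.
Restricted to 09:35–17:45: 13:25–13:50.
Windows ≥ 20 min: 13:25–13:50.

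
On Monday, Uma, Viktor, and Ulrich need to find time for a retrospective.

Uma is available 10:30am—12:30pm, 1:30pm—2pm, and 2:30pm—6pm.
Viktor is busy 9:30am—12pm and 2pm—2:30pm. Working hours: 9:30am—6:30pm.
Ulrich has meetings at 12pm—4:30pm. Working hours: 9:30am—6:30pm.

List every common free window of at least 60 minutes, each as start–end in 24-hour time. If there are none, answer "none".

16:30–18:00

Viktor free within 09:30–18:30: 12:00–14:00, 14:30–18:30.
Ulrich free within 09:30–18:30: 09:30–12:00, 16:30–18:30.
Uma ∩ Viktor: 12:00–12:30, 13:30–14:00, 14:30–18:00.
Uma ∩ Viktor ∩ Ulrich: 16:30–18:00.
Windows ≥ 60 min: 16:30–18:00.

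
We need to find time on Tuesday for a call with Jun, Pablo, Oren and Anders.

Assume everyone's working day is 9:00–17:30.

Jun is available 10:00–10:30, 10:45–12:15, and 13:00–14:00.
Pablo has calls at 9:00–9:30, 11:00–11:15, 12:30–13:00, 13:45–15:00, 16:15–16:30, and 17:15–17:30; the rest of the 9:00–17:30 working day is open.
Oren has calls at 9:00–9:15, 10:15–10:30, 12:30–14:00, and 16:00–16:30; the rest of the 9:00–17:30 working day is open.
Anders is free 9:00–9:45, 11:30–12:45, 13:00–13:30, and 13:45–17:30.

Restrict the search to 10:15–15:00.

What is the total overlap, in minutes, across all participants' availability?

Pablo free within 09:00–17:30: 09:30–11:00, 11:15–12:30, 13:00–13:45, 15:00–16:15, 16:30–17:15.
Oren free within 09:00–17:30: 09:15–10:15, 10:30–12:30, 14:00–16:00, 16:30–17:30.
Jun ∩ Pablo: 10:00–10:30, 10:45–11:00, 11:15–12:15, 13:00–13:45.
Jun ∩ Pablo ∩ Oren: 10:00–10:15, 10:45–11:00, 11:15–12:15.
Jun ∩ Pablo ∩ Oren ∩ Anders: 11:30–12:15.
Restricted to 10:15–15:00: 11:30–12:15.
Total common minutes: 45.

45 minutes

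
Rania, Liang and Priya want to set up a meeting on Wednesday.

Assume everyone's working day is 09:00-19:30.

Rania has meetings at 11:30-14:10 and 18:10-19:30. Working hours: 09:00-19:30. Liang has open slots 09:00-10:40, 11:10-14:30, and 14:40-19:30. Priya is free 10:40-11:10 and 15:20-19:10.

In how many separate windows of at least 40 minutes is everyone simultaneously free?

Rania free within 09:00–19:30: 09:00–11:30, 14:10–18:10.
Rania ∩ Liang: 09:00–10:40, 11:10–11:30, 14:10–14:30, 14:40–18:10.
Rania ∩ Liang ∩ Priya: 15:20–18:10.
Windows ≥ 40 min: 15:20–18:10.
That's 1 window.

1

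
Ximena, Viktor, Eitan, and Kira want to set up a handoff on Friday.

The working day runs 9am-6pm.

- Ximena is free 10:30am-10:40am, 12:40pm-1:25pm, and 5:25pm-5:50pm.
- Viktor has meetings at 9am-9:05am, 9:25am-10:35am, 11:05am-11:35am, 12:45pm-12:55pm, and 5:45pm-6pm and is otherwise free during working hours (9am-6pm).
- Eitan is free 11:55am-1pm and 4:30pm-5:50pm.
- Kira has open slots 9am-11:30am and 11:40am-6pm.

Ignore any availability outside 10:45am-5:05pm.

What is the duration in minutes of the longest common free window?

5 minutes

Viktor free within 09:00–18:00: 09:05–09:25, 10:35–11:05, 11:35–12:45, 12:55–17:45.
Ximena ∩ Viktor: 10:35–10:40, 12:40–12:45, 12:55–13:25, 17:25–17:45.
Ximena ∩ Viktor ∩ Eitan: 12:40–12:45, 12:55–13:00, 17:25–17:45.
Ximena ∩ Viktor ∩ Eitan ∩ Kira: 12:40–12:45, 12:55–13:00, 17:25–17:45.
Restricted to 10:45–17:05: 12:40–12:45, 12:55–13:00.
Common window lengths: 5, 5 min; longest is 5.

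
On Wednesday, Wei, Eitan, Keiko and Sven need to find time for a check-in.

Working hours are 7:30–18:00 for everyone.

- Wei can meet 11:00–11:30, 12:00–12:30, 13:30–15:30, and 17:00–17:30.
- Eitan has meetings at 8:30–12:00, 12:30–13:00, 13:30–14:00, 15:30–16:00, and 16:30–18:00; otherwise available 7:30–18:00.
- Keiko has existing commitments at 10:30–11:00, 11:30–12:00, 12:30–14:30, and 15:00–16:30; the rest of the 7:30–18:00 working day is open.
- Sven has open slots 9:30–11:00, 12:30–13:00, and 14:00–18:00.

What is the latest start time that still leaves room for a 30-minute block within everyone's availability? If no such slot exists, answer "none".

14:30

Eitan free within 07:30–18:00: 07:30–08:30, 12:00–12:30, 13:00–13:30, 14:00–15:30, 16:00–16:30.
Keiko free within 07:30–18:00: 07:30–10:30, 11:00–11:30, 12:00–12:30, 14:30–15:00, 16:30–18:00.
Wei ∩ Eitan: 12:00–12:30, 14:00–15:30.
Wei ∩ Eitan ∩ Keiko: 12:00–12:30, 14:30–15:00.
Wei ∩ Eitan ∩ Keiko ∩ Sven: 14:30–15:00.
Windows ≥ 30 min: 14:30–15:00.
Latest start in the last window 14:30–15:00 is 15:00 − 30 min = 14:30.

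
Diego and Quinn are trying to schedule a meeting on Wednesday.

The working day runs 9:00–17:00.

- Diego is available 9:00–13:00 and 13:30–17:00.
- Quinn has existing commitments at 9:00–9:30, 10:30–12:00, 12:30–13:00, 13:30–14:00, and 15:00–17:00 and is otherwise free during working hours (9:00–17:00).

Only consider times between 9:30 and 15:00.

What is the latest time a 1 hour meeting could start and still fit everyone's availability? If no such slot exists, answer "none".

Quinn free within 09:00–17:00: 09:30–10:30, 12:00–12:30, 13:00–13:30, 14:00–15:00.
Diego ∩ Quinn: 09:30–10:30, 12:00–12:30, 14:00–15:00.
Restricted to 09:30–15:00: 09:30–10:30, 12:00–12:30, 14:00–15:00.
Windows ≥ 60 min: 09:30–10:30, 14:00–15:00.
Latest start in the last window 14:00–15:00 is 15:00 − 60 min = 14:00.

14:00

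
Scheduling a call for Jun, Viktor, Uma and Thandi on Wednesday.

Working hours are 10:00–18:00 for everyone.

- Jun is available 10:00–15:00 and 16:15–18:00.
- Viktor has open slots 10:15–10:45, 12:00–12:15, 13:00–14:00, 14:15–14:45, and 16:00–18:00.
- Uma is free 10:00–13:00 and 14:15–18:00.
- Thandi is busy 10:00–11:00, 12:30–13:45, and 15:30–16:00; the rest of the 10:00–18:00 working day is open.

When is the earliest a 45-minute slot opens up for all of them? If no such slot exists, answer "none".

16:15

Thandi free within 10:00–18:00: 11:00–12:30, 13:45–15:30, 16:00–18:00.
Jun ∩ Viktor: 10:15–10:45, 12:00–12:15, 13:00–14:00, 14:15–14:45, 16:15–18:00.
Jun ∩ Viktor ∩ Uma: 10:15–10:45, 12:00–12:15, 14:15–14:45, 16:15–18:00.
Jun ∩ Viktor ∩ Uma ∩ Thandi: 12:00–12:15, 14:15–14:45, 16:15–18:00.
Windows ≥ 45 min: 16:15–18:00.
Earliest such window starts at 16:15.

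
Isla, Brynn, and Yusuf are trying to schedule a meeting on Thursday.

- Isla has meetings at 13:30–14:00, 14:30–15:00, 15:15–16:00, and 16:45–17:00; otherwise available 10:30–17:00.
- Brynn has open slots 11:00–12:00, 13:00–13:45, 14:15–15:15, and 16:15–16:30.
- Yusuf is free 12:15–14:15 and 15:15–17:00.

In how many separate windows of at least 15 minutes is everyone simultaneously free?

Isla free within 10:30–17:00: 10:30–13:30, 14:00–14:30, 15:00–15:15, 16:00–16:45.
Isla ∩ Brynn: 11:00–12:00, 13:00–13:30, 14:15–14:30, 15:00–15:15, 16:15–16:30.
Isla ∩ Brynn ∩ Yusuf: 13:00–13:30, 16:15–16:30.
Windows ≥ 15 min: 13:00–13:30, 16:15–16:30.
That's 2 windows.

2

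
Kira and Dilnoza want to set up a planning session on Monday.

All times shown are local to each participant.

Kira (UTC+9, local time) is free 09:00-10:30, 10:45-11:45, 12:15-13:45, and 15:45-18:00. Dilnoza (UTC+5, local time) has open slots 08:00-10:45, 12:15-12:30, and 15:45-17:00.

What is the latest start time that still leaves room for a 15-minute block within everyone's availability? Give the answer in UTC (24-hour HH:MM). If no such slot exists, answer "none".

07:15

Kira → UTC: 00:00–01:30, 01:45–02:45, 03:15–04:45, 06:45–09:00.
Dilnoza → UTC: 03:00–05:45, 07:15–07:30, 10:45–12:00.
Kira ∩ Dilnoza: 03:15–04:45, 07:15–07:30.
Windows ≥ 15 min: 03:15–04:45, 07:15–07:30.
Latest start in the last window 07:15–07:30 is 07:30 − 15 min = 07:15.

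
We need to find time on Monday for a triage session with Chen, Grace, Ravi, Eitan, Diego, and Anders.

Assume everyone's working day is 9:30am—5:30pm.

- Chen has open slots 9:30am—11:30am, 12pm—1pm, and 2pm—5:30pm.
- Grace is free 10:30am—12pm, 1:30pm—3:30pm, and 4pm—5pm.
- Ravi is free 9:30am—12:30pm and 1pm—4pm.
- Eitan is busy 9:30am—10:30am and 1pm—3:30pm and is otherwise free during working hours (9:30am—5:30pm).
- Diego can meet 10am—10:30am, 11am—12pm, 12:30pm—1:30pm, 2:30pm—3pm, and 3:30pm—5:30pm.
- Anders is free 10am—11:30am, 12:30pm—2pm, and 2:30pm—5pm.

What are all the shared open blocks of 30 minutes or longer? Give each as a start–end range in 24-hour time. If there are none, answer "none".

11:00–11:30

Eitan free within 09:30–17:30: 10:30–13:00, 15:30–17:30.
Chen ∩ Grace: 10:30–11:30, 14:00–15:30, 16:00–17:00.
Chen ∩ Grace ∩ Ravi: 10:30–11:30, 14:00–15:30.
Chen ∩ Grace ∩ Ravi ∩ Eitan: 10:30–11:30.
Chen ∩ Grace ∩ Ravi ∩ Eitan ∩ Diego: 11:00–11:30.
Chen ∩ Grace ∩ Ravi ∩ Eitan ∩ Diego ∩ Anders: 11:00–11:30.
Windows ≥ 30 min: 11:00–11:30.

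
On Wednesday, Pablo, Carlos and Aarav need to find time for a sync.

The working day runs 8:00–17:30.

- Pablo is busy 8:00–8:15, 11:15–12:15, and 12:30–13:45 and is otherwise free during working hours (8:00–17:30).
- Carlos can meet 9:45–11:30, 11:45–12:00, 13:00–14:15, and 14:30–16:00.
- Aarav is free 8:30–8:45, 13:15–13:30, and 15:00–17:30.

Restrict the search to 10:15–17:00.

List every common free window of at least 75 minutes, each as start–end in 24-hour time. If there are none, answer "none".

none

Pablo free within 08:00–17:30: 08:15–11:15, 12:15–12:30, 13:45–17:30.
Pablo ∩ Carlos: 09:45–11:15, 13:45–14:15, 14:30–16:00.
Pablo ∩ Carlos ∩ Aarav: 15:00–16:00.
Restricted to 10:15–17:00: 15:00–16:00.
Windows ≥ 75 min: (none).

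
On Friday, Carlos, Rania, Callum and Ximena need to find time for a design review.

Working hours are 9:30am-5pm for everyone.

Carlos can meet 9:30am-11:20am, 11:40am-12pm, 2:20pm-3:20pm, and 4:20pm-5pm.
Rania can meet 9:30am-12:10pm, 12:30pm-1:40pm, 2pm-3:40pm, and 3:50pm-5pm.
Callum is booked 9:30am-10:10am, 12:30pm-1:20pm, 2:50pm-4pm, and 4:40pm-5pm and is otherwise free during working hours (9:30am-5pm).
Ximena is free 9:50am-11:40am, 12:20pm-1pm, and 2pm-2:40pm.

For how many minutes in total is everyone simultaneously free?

Callum free within 09:30–17:00: 10:10–12:30, 13:20–14:50, 16:00–16:40.
Carlos ∩ Rania: 09:30–11:20, 11:40–12:00, 14:20–15:20, 16:20–17:00.
Carlos ∩ Rania ∩ Callum: 10:10–11:20, 11:40–12:00, 14:20–14:50, 16:20–16:40.
Carlos ∩ Rania ∩ Callum ∩ Ximena: 10:10–11:20, 14:20–14:40.
Total common minutes: 70 + 20 = 90.

90 minutes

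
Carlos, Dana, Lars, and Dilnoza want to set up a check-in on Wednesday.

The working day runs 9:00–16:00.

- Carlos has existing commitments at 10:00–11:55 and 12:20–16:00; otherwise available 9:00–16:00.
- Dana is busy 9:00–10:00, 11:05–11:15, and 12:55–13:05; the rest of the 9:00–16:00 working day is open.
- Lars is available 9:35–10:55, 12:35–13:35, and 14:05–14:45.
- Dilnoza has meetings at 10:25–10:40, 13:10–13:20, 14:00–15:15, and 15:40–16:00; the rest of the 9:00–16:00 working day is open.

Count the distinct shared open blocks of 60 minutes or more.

0

Carlos free within 09:00–16:00: 09:00–10:00, 11:55–12:20.
Dana free within 09:00–16:00: 10:00–11:05, 11:15–12:55, 13:05–16:00.
Dilnoza free within 09:00–16:00: 09:00–10:25, 10:40–13:10, 13:20–14:00, 15:15–15:40.
Carlos ∩ Dana: 11:55–12:20.
Carlos ∩ Dana ∩ Lars: (none).
Carlos ∩ Dana ∩ Lars ∩ Dilnoza: (none).
Windows ≥ 60 min: (none).
That's 0 windows.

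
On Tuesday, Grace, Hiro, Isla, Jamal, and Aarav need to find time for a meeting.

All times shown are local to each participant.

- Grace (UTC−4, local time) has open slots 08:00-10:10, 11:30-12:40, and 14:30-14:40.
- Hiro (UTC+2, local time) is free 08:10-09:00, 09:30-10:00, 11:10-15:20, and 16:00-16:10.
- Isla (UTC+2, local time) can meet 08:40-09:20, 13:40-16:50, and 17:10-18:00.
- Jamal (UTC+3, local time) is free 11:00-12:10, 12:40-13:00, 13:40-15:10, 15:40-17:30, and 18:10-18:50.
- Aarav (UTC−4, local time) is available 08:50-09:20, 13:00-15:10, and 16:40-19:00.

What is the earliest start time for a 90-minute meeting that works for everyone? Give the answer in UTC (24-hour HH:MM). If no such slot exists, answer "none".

Grace → UTC: 12:00–14:10, 15:30–16:40, 18:30–18:40.
Hiro → UTC: 06:10–07:00, 07:30–08:00, 09:10–13:20, 14:00–14:10.
Isla → UTC: 06:40–07:20, 11:40–14:50, 15:10–16:00.
Jamal → UTC: 08:00–09:10, 09:40–10:00, 10:40–12:10, 12:40–14:30, 15:10–15:50.
Aarav → UTC: 12:50–13:20, 17:00–19:10, 20:40–23:00.
Grace ∩ Hiro: 12:00–13:20, 14:00–14:10.
Grace ∩ Hiro ∩ Isla: 12:00–13:20, 14:00–14:10.
Grace ∩ Hiro ∩ Isla ∩ Jamal: 12:00–12:10, 12:40–13:20, 14:00–14:10.
Grace ∩ Hiro ∩ Isla ∩ Jamal ∩ Aarav: 12:50–13:20.
Windows ≥ 90 min: (none).

none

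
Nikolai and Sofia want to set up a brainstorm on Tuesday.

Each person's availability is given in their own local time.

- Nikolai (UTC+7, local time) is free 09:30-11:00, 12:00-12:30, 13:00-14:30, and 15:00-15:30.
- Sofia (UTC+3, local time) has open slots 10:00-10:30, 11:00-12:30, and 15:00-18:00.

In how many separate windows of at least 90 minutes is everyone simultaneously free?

Nikolai → UTC: 02:30–04:00, 05:00–05:30, 06:00–07:30, 08:00–08:30.
Sofia → UTC: 07:00–07:30, 08:00–09:30, 12:00–15:00.
Nikolai ∩ Sofia: 07:00–07:30, 08:00–08:30.
Windows ≥ 90 min: (none).
That's 0 windows.

0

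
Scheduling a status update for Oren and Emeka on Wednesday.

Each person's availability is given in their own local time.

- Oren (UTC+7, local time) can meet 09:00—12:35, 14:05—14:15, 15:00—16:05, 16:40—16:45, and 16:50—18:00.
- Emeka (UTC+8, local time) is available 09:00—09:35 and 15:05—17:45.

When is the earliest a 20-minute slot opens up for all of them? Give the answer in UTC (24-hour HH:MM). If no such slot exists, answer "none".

Oren → UTC: 02:00–05:35, 07:05–07:15, 08:00–09:05, 09:40–09:45, 09:50–11:00.
Emeka → UTC: 01:00–01:35, 07:05–09:45.
Oren ∩ Emeka: 07:05–07:15, 08:00–09:05, 09:40–09:45.
Windows ≥ 20 min: 08:00–09:05.
Earliest such window starts at 08:00.

08:00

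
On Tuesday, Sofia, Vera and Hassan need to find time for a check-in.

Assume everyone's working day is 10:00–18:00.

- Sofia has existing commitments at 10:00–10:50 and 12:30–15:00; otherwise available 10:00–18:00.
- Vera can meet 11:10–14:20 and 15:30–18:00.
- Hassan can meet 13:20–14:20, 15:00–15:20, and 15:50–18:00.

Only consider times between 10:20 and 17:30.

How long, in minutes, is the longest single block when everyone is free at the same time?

100 minutes

Sofia free within 10:00–18:00: 10:50–12:30, 15:00–18:00.
Sofia ∩ Vera: 11:10–12:30, 15:30–18:00.
Sofia ∩ Vera ∩ Hassan: 15:50–18:00.
Restricted to 10:20–17:30: 15:50–17:30.
Single common window of 100 minutes.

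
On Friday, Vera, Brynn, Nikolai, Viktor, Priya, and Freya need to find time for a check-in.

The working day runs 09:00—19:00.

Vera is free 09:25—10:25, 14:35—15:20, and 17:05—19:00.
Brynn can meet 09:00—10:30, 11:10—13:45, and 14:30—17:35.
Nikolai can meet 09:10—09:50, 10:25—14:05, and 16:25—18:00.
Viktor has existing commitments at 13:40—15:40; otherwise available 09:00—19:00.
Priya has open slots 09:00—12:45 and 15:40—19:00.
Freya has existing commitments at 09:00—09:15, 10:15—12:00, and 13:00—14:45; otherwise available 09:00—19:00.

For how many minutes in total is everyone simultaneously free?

55 minutes

Viktor free within 09:00–19:00: 09:00–13:40, 15:40–19:00.
Freya free within 09:00–19:00: 09:15–10:15, 12:00–13:00, 14:45–19:00.
Vera ∩ Brynn: 09:25–10:25, 14:35–15:20, 17:05–17:35.
Vera ∩ Brynn ∩ Nikolai: 09:25–09:50, 17:05–17:35.
Vera ∩ Brynn ∩ Nikolai ∩ Viktor: 09:25–09:50, 17:05–17:35.
Vera ∩ Brynn ∩ Nikolai ∩ Viktor ∩ Priya: 09:25–09:50, 17:05–17:35.
Vera ∩ Brynn ∩ Nikolai ∩ Viktor ∩ Priya ∩ Freya: 09:25–09:50, 17:05–17:35.
Total common minutes: 25 + 30 = 55.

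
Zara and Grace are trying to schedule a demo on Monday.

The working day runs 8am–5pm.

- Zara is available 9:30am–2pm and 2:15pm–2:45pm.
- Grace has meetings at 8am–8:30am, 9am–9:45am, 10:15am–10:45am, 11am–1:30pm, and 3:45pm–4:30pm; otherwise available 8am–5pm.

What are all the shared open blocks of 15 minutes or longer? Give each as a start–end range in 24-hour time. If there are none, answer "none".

Grace free within 08:00–17:00: 08:30–09:00, 09:45–10:15, 10:45–11:00, 13:30–15:45, 16:30–17:00.
Zara ∩ Grace: 09:45–10:15, 10:45–11:00, 13:30–14:00, 14:15–14:45.
Windows ≥ 15 min: 09:45–10:15, 10:45–11:00, 13:30–14:00, 14:15–14:45.

09:45–10:15, 10:45–11:00, 13:30–14:00, 14:15–14:45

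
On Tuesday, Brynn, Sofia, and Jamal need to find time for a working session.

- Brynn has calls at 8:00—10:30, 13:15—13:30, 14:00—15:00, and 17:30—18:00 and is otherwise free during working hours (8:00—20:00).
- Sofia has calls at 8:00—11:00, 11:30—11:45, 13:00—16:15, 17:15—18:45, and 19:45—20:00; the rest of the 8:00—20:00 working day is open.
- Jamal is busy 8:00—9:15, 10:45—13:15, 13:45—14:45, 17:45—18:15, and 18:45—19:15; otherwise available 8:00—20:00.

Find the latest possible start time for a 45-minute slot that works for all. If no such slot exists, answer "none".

Brynn free within 08:00–20:00: 10:30–13:15, 13:30–14:00, 15:00–17:30, 18:00–20:00.
Sofia free within 08:00–20:00: 11:00–11:30, 11:45–13:00, 16:15–17:15, 18:45–19:45.
Jamal free within 08:00–20:00: 09:15–10:45, 13:15–13:45, 14:45–17:45, 18:15–18:45, 19:15–20:00.
Brynn ∩ Sofia: 11:00–11:30, 11:45–13:00, 16:15–17:15, 18:45–19:45.
Brynn ∩ Sofia ∩ Jamal: 16:15–17:15, 19:15–19:45.
Windows ≥ 45 min: 16:15–17:15.
Latest start in the last window 16:15–17:15 is 17:15 − 45 min = 16:30.

16:30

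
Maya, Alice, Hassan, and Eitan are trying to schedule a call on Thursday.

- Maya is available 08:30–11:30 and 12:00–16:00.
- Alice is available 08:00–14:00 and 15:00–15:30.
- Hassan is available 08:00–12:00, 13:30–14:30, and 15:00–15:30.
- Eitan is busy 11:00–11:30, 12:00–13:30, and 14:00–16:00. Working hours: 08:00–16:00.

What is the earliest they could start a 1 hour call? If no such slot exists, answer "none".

Eitan free within 08:00–16:00: 08:00–11:00, 11:30–12:00, 13:30–14:00.
Maya ∩ Alice: 08:30–11:30, 12:00–14:00, 15:00–15:30.
Maya ∩ Alice ∩ Hassan: 08:30–11:30, 13:30–14:00, 15:00–15:30.
Maya ∩ Alice ∩ Hassan ∩ Eitan: 08:30–11:00, 13:30–14:00.
Windows ≥ 60 min: 08:30–11:00.
Earliest such window starts at 08:30.

08:30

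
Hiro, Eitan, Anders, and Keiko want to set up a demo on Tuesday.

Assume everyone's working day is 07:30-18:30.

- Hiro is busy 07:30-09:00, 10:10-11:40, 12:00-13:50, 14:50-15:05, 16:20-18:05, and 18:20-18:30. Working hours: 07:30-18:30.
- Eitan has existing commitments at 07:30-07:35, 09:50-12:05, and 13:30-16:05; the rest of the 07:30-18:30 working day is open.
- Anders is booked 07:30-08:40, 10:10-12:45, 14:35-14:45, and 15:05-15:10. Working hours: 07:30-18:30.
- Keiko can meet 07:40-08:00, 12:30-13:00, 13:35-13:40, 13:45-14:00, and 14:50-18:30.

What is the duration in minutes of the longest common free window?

Hiro free within 07:30–18:30: 09:00–10:10, 11:40–12:00, 13:50–14:50, 15:05–16:20, 18:05–18:20.
Eitan free within 07:30–18:30: 07:35–09:50, 12:05–13:30, 16:05–18:30.
Anders free within 07:30–18:30: 08:40–10:10, 12:45–14:35, 14:45–15:05, 15:10–18:30.
Hiro ∩ Eitan: 09:00–09:50, 16:05–16:20, 18:05–18:20.
Hiro ∩ Eitan ∩ Anders: 09:00–09:50, 16:05–16:20, 18:05–18:20.
Hiro ∩ Eitan ∩ Anders ∩ Keiko: 16:05–16:20, 18:05–18:20.
Common window lengths: 15, 15 min; longest is 15.

15 minutes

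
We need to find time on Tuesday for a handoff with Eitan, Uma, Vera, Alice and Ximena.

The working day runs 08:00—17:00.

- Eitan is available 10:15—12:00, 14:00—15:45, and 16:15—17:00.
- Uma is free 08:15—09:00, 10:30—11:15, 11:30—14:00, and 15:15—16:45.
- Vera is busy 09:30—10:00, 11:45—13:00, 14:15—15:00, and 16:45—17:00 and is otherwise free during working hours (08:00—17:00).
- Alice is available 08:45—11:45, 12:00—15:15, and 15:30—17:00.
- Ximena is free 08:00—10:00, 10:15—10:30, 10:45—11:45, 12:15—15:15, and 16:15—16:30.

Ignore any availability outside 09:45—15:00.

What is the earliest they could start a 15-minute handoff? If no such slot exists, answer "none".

10:45

Vera free within 08:00–17:00: 08:00–09:30, 10:00–11:45, 13:00–14:15, 15:00–16:45.
Eitan ∩ Uma: 10:30–11:15, 11:30–12:00, 15:15–15:45, 16:15–16:45.
Eitan ∩ Uma ∩ Vera: 10:30–11:15, 11:30–11:45, 15:15–15:45, 16:15–16:45.
Eitan ∩ Uma ∩ Vera ∩ Alice: 10:30–11:15, 11:30–11:45, 15:30–15:45, 16:15–16:45.
Eitan ∩ Uma ∩ Vera ∩ Alice ∩ Ximena: 10:45–11:15, 11:30–11:45, 16:15–16:30.
Restricted to 09:45–15:00: 10:45–11:15, 11:30–11:45.
Windows ≥ 15 min: 10:45–11:15, 11:30–11:45.
Earliest such window starts at 10:45.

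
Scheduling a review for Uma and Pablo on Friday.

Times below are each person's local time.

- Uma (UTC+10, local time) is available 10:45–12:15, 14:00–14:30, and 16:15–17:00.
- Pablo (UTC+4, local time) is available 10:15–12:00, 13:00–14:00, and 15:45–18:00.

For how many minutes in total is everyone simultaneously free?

45 minutes

Uma → UTC: 00:45–02:15, 04:00–04:30, 06:15–07:00.
Pablo → UTC: 06:15–08:00, 09:00–10:00, 11:45–14:00.
Uma ∩ Pablo: 06:15–07:00.
Total common minutes: 45.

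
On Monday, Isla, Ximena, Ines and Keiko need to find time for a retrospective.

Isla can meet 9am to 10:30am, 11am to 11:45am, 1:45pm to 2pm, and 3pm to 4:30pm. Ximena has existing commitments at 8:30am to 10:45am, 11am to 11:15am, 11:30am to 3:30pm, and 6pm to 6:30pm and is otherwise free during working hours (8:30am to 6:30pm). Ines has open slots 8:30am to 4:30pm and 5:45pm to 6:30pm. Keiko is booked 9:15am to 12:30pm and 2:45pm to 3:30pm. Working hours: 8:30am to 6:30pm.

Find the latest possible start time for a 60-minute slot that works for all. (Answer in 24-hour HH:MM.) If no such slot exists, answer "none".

15:30

Ximena free within 08:30–18:30: 10:45–11:00, 11:15–11:30, 15:30–18:00.
Keiko free within 08:30–18:30: 08:30–09:15, 12:30–14:45, 15:30–18:30.
Isla ∩ Ximena: 11:15–11:30, 15:30–16:30.
Isla ∩ Ximena ∩ Ines: 11:15–11:30, 15:30–16:30.
Isla ∩ Ximena ∩ Ines ∩ Keiko: 15:30–16:30.
Windows ≥ 60 min: 15:30–16:30.
Latest start in the last window 15:30–16:30 is 16:30 − 60 min = 15:30.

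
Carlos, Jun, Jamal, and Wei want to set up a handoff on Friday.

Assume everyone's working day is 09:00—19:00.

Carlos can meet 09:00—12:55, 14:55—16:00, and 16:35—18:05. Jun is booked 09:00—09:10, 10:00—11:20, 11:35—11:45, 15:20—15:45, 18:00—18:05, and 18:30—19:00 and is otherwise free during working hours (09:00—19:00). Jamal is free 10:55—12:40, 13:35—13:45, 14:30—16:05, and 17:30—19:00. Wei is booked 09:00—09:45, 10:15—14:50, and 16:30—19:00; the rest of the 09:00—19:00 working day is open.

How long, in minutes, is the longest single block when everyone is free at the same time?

25 minutes

Jun free within 09:00–19:00: 09:10–10:00, 11:20–11:35, 11:45–15:20, 15:45–18:00, 18:05–18:30.
Wei free within 09:00–19:00: 09:45–10:15, 14:50–16:30.
Carlos ∩ Jun: 09:10–10:00, 11:20–11:35, 11:45–12:55, 14:55–15:20, 15:45–16:00, 16:35–18:00.
Carlos ∩ Jun ∩ Jamal: 11:20–11:35, 11:45–12:40, 14:55–15:20, 15:45–16:00, 17:30–18:00.
Carlos ∩ Jun ∩ Jamal ∩ Wei: 14:55–15:20, 15:45–16:00.
Common window lengths: 25, 15 min; longest is 25.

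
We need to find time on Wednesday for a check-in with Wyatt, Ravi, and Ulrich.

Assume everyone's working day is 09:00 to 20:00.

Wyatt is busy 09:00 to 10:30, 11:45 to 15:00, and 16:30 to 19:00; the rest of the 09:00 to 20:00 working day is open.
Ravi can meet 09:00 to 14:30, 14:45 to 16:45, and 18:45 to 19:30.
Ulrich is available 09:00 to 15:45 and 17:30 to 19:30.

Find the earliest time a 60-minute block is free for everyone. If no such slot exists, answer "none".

Wyatt free within 09:00–20:00: 10:30–11:45, 15:00–16:30, 19:00–20:00.
Wyatt ∩ Ravi: 10:30–11:45, 15:00–16:30, 19:00–19:30.
Wyatt ∩ Ravi ∩ Ulrich: 10:30–11:45, 15:00–15:45, 19:00–19:30.
Windows ≥ 60 min: 10:30–11:45.
Earliest such window starts at 10:30.

10:30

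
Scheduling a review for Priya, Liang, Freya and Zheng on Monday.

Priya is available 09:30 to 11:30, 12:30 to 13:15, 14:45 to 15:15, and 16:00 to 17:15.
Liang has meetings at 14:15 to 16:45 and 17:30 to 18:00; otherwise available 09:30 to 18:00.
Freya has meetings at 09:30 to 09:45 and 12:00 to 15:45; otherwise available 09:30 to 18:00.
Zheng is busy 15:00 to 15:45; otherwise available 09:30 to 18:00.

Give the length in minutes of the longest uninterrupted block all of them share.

Liang free within 09:30–18:00: 09:30–14:15, 16:45–17:30.
Freya free within 09:30–18:00: 09:45–12:00, 15:45–18:00.
Zheng free within 09:30–18:00: 09:30–15:00, 15:45–18:00.
Priya ∩ Liang: 09:30–11:30, 12:30–13:15, 16:45–17:15.
Priya ∩ Liang ∩ Freya: 09:45–11:30, 16:45–17:15.
Priya ∩ Liang ∩ Freya ∩ Zheng: 09:45–11:30, 16:45–17:15.
Common window lengths: 105, 30 min; longest is 105.

105 minutes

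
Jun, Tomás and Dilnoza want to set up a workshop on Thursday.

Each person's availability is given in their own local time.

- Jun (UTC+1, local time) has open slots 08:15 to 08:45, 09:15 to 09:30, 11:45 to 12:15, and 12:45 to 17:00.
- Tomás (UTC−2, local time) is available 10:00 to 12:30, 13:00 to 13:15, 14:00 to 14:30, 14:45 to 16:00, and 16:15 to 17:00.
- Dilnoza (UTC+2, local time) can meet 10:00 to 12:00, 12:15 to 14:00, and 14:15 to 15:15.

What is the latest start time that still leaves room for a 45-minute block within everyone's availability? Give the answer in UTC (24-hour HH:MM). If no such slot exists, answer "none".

Jun → UTC: 07:15–07:45, 08:15–08:30, 10:45–11:15, 11:45–16:00.
Tomás → UTC: 12:00–14:30, 15:00–15:15, 16:00–16:30, 16:45–18:00, 18:15–19:00.
Dilnoza → UTC: 08:00–10:00, 10:15–12:00, 12:15–13:15.
Jun ∩ Tomás: 12:00–14:30, 15:00–15:15.
Jun ∩ Tomás ∩ Dilnoza: 12:15–13:15.
Windows ≥ 45 min: 12:15–13:15.
Latest start in the last window 12:15–13:15 is 13:15 − 45 min = 12:30.

12:30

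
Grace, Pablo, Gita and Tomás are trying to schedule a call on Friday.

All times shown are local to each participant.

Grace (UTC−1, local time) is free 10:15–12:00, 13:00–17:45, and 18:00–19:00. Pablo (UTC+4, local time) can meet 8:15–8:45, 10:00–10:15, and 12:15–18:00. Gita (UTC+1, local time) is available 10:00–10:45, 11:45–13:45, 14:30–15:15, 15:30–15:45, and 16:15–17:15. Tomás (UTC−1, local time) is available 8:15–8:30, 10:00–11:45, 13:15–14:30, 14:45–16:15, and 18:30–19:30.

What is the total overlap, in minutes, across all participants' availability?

90 minutes

Grace → UTC: 11:15–13:00, 14:00–18:45, 19:00–20:00.
Pablo → UTC: 04:15–04:45, 06:00–06:15, 08:15–14:00.
Gita → UTC: 09:00–09:45, 10:45–12:45, 13:30–14:15, 14:30–14:45, 15:15–16:15.
Tomás → UTC: 09:15–09:30, 11:00–12:45, 14:15–15:30, 15:45–17:15, 19:30–20:30.
Grace ∩ Pablo: 11:15–13:00.
Grace ∩ Pablo ∩ Gita: 11:15–12:45.
Grace ∩ Pablo ∩ Gita ∩ Tomás: 11:15–12:45.
Total common minutes: 90.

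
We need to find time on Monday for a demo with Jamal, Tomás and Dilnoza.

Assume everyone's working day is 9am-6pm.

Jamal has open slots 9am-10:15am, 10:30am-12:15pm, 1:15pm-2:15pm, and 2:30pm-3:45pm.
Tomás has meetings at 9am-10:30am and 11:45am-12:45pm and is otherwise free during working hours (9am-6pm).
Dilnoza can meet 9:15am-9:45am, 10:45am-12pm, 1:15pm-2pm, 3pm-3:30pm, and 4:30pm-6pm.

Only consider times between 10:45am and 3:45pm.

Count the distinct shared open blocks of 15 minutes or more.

Tomás free within 09:00–18:00: 10:30–11:45, 12:45–18:00.
Jamal ∩ Tomás: 10:30–11:45, 13:15–14:15, 14:30–15:45.
Jamal ∩ Tomás ∩ Dilnoza: 10:45–11:45, 13:15–14:00, 15:00–15:30.
Restricted to 10:45–15:45: 10:45–11:45, 13:15–14:00, 15:00–15:30.
Windows ≥ 15 min: 10:45–11:45, 13:15–14:00, 15:00–15:30.
That's 3 windows.

3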